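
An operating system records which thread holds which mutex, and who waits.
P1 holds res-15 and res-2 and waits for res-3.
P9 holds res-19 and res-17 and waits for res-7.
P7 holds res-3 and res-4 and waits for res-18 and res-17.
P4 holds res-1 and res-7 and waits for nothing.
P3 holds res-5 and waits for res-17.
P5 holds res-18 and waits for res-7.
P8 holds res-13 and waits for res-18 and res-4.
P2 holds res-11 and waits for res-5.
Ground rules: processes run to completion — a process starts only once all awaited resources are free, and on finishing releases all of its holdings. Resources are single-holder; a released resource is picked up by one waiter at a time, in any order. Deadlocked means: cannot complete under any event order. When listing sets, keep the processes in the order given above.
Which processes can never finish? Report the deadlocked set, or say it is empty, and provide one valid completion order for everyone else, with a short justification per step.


Nothing here is deadlocked.
Key observation: although several processes wait, no cycle exists — each chain bottoms out at a free runner.
A valid finishing order for the others: P4, P9, P3, P5, P2, P7, P1, P8.
Verifying each step:
  P4 waits on nothing -> runs at once and releases res-1 and res-7
  run P9 (all its waits — res-7 — are resolved); releases res-19 and res-17
  run P3 (all its waits — res-17 — are resolved); releases res-5
  run P5 (all its waits — res-7 — are resolved); releases res-18
  run P2 (all its waits — res-5 — are resolved); releases res-11
  run P7 (all its waits — res-18 and res-17 — are resolved); releases res-3 and res-4
  run P1 (all its waits — res-3 — are resolved); releases res-15 and res-2
  run P8 (all its waits — res-18 and res-4 — are resolved); releases res-13


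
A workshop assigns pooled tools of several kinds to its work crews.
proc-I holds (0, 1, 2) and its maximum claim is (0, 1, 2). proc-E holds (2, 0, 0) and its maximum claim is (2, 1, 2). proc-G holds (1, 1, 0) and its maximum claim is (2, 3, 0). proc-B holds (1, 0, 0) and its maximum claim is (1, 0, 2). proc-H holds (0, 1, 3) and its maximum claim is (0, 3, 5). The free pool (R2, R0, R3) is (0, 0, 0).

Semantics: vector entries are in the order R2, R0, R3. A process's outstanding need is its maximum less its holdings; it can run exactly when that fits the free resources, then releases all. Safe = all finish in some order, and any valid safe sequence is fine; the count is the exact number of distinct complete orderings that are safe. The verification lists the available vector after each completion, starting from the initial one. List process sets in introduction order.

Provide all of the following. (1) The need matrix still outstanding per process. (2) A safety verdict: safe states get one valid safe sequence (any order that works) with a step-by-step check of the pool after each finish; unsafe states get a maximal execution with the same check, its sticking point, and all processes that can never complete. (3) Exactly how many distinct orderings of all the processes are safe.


(1) Outstanding need per process (order R2, R0, R3):
  proc-I: (0, 0, 0)
  proc-E: (0, 1, 2)
  proc-G: (1, 2, 0)
  proc-B: (0, 0, 2)
  proc-H: (0, 2, 2)
(2) UNSAFE — no complete ordering exists.
Key observation: the pool after proc-I, proc-B, proc-E is (3, 1, 2); every surviving request exceeds it in R0, so progress ends there.
Going as far as possible: proc-I, proc-B, proc-E; after that, nothing fits. Check, step by step:
  pool = (0, 0, 0)
  run proc-I (needs (0, 0, 0), free (0, 0, 0)); after release of (0, 1, 2) the pool is (0, 1, 2)
  run proc-B (needs (0, 0, 2), free (0, 1, 2)); after release of (1, 0, 0) the pool is (1, 1, 2)
  run proc-E (needs (0, 1, 2), free (1, 1, 2)); after release of (2, 0, 0) the pool is (3, 1, 2)
  proc-G still needs (1, 2, 0) but only (3, 1, 2) is free — short on R0
  proc-H still needs (0, 2, 2) but only (3, 1, 2) is free — short on R0
Permanently blocked: proc-G and proc-H.
(3) Precisely 0 of the possible complete orderings are safe sequences.


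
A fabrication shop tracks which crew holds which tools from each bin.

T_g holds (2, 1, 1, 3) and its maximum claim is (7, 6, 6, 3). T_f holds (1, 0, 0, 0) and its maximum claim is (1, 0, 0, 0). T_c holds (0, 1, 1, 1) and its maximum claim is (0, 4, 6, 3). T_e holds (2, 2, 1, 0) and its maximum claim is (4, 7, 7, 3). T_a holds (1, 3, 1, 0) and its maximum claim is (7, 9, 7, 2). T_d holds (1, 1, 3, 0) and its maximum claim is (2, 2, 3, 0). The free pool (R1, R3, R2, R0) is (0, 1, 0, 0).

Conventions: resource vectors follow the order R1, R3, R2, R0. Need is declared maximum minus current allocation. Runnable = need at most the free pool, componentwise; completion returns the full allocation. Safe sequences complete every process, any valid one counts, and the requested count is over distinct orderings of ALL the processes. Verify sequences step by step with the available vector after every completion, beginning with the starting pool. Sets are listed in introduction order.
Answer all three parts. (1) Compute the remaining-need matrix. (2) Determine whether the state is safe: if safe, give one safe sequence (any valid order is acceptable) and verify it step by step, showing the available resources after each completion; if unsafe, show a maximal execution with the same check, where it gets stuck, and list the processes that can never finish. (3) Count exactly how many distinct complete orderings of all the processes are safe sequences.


(1) Need matrix, components ordered R1, R3, R2, R0:
  T_g: (5, 5, 5, 0)
  T_f: (0, 0, 0, 0)
  T_c: (0, 3, 5, 2)
  T_e: (2, 5, 6, 3)
  T_a: (6, 6, 6, 2)
  T_d: (1, 1, 0, 0)
(2) UNSAFE.
Key observation: after T_f, T_d complete, (2, 2, 3, 0) is the best the pool ever gets, yet each leftover process wants more R3.
A maximal execution: T_f, T_d — then nothing else fits. Walking it through:
  pool = (0, 1, 0, 0)
  T_f: need (0, 0, 0, 0) fits (0, 1, 0, 0); releases (1, 0, 0, 0), pool now (1, 1, 0, 0)
  T_d: need (1, 1, 0, 0) fits (1, 1, 0, 0); releases (1, 1, 3, 0), pool now (2, 2, 3, 0)
  T_g cannot run: need (5, 5, 5, 0) vs free (2, 2, 3, 0) (insufficient R1, R3 and R2)
  T_c cannot run: need (0, 3, 5, 2) vs free (2, 2, 3, 0) (insufficient R3, R2 and R0)
  T_e cannot run: need (2, 5, 6, 3) vs free (2, 2, 3, 0) (insufficient R3, R2 and R0)
  T_a cannot run: need (6, 6, 6, 2) vs free (2, 2, 3, 0) (insufficient R1, R3, R2 and R0)
Permanently blocked: T_g, T_c, T_e and T_a.
(3) The exact count: 0 of the possible complete orderings are safe sequences.


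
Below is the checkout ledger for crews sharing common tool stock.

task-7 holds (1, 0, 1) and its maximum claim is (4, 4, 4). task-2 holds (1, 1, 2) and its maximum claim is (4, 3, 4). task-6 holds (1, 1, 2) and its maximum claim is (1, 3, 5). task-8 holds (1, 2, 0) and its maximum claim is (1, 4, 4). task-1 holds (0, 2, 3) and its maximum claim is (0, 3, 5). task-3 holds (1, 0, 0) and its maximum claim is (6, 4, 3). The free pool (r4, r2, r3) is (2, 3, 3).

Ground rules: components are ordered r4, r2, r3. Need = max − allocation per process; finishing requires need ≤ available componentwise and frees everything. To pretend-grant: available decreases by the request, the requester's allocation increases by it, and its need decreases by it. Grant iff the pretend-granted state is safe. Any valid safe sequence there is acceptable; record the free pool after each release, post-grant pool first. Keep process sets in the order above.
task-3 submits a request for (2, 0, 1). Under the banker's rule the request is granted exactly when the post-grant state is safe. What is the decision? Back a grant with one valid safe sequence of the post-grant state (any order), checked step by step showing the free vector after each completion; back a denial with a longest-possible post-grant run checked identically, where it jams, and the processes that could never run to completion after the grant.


DENY. Granting would leave the state unsafe.
Key observation: the wall is r4: completing task-1, task-8, task-6 brings the pool only to (2, 8, 7), and all the rest need more.
Pretend the grant happened; the run task-1, task-8, task-6 goes as far as possible. Walking it through:
  pool = (0, 3, 2)
  run task-1 (needs (0, 1, 2), free (0, 3, 2)); after release of (0, 2, 3) the pool is (0, 5, 5)
  run task-8 (needs (0, 2, 4), free (0, 5, 5)); after release of (1, 2, 0) the pool is (1, 7, 5)
  run task-6 (needs (0, 2, 3), free (1, 7, 5)); after release of (1, 1, 2) the pool is (2, 8, 7)
  task-7 cannot run: need (3, 4, 3) vs free (2, 8, 7) (insufficient r4)
  task-2 cannot run: need (3, 2, 2) vs free (2, 8, 7) (insufficient r4)
  task-3 cannot run: need (3, 4, 2) vs free (2, 8, 7) (insufficient r4)
Post-grant, the permanently blocked set is task-7, task-2 and task-3.


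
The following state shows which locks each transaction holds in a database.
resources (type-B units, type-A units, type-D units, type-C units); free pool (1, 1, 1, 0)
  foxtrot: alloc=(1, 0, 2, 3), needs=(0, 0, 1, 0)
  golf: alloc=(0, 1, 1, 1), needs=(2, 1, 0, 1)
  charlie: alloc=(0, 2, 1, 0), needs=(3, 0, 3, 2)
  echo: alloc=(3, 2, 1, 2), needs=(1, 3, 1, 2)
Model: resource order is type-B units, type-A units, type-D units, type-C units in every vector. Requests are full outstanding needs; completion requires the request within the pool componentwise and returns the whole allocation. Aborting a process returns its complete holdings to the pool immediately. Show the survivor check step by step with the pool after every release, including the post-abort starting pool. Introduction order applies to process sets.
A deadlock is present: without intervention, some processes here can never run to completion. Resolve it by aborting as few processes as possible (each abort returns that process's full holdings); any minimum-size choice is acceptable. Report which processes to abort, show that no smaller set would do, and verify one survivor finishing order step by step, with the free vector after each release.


Abort echo.
Key observation: charlie was stuck for good until echo gave back (3, 2, 1, 2); in the order shown it finishes at step 2.
Minimality: the empty abort set fails — the state is deadlocked as it stands.
The survivors complete as golf, charlie, foxtrot. Walking it through (starting from the post-abort pool):
  pool = (4, 3, 2, 2)
  golf needs (2, 1, 0, 1) <= (4, 3, 2, 2) -> finishes; pool += (0, 1, 1, 1) = (4, 4, 3, 3)
  charlie needs (3, 0, 3, 2) <= (4, 4, 3, 3) -> finishes; pool += (0, 2, 1, 0) = (4, 6, 4, 3)
  foxtrot needs (0, 0, 1, 0) <= (4, 6, 4, 3) -> finishes; pool += (1, 0, 2, 3) = (5, 6, 6, 6)


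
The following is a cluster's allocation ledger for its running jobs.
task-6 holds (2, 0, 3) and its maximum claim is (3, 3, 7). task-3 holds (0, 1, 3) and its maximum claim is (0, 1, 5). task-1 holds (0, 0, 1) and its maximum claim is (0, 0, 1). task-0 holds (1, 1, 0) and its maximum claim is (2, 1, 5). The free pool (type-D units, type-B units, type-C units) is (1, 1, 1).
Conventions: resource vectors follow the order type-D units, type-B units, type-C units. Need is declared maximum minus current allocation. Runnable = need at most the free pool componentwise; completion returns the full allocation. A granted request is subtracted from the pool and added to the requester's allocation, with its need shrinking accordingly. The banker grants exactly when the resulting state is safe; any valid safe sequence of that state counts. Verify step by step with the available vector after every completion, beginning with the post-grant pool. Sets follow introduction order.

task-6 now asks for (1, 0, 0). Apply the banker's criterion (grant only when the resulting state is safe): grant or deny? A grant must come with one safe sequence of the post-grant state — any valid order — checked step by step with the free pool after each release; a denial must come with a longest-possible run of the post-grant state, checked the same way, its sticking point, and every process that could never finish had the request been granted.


DENY. Granting would leave the state unsafe.
Key observation: after task-1, task-3 the pool peaks at (0, 2, 5), and each blocked process is short somewhere: task-6 on type-B units; task-0 on type-D units.
Pretend the grant happened; the run task-1, task-3 goes as far as possible. Walking it through:
  pool = (0, 1, 1)
  run task-1 (needs (0, 0, 0), free (0, 1, 1)); after release of (0, 0, 1) the pool is (0, 1, 2)
  run task-3 (needs (0, 0, 2), free (0, 1, 2)); after release of (0, 1, 3) the pool is (0, 2, 5)
  task-6 still needs (0, 3, 4) but only (0, 2, 5) is free — short on type-B units
  task-0 still needs (1, 0, 5) but only (0, 2, 5) is free — short on type-D units
Had the request been granted, task-6 and task-0 could never finish.


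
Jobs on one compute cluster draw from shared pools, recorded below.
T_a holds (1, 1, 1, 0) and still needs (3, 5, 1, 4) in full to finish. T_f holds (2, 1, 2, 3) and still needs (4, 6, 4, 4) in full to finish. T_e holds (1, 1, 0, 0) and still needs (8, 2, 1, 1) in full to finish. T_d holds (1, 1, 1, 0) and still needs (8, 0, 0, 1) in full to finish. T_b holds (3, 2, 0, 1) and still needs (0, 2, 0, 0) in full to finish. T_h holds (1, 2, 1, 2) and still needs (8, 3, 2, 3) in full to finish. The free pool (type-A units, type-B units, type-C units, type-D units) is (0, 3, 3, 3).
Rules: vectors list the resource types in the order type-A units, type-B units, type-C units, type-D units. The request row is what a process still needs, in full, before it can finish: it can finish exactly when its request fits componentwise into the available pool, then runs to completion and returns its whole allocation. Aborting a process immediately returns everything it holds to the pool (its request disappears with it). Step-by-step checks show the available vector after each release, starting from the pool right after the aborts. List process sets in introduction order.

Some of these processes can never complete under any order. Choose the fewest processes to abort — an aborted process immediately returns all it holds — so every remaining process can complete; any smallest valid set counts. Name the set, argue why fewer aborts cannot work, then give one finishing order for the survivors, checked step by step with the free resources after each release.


The answer: abort T_e and T_d.
Key observation: T_h was stuck for good until T_e and T_d gave back (2, 2, 1, 0); in the order shown it finishes at step 4.
No one abort is enough; case by case: T_a alone leaves T_e blocked (short on type-A units); T_f alone leaves T_e blocked (short on type-A units); T_e alone leaves T_d blocked (short on type-A units); T_d alone leaves T_e blocked (short on type-A units); T_b alone leaves T_e blocked (short on type-A units); T_h alone leaves T_e blocked (short on type-A units).
Survivors finish in the order: T_b, T_a, T_f, T_h. Check, step by step (pool after the aborts first):
  pool = (2, 5, 4, 3)
  T_b needs (0, 2, 0, 0) <= (2, 5, 4, 3) -> finishes; pool += (3, 2, 0, 1) = (5, 7, 4, 4)
  T_a needs (3, 5, 1, 4) <= (5, 7, 4, 4) -> finishes; pool += (1, 1, 1, 0) = (6, 8, 5, 4)
  T_f needs (4, 6, 4, 4) <= (6, 8, 5, 4) -> finishes; pool += (2, 1, 2, 3) = (8, 9, 7, 7)
  T_h needs (8, 3, 2, 3) <= (8, 9, 7, 7) -> finishes; pool += (1, 2, 1, 2) = (9, 11, 8, 9)


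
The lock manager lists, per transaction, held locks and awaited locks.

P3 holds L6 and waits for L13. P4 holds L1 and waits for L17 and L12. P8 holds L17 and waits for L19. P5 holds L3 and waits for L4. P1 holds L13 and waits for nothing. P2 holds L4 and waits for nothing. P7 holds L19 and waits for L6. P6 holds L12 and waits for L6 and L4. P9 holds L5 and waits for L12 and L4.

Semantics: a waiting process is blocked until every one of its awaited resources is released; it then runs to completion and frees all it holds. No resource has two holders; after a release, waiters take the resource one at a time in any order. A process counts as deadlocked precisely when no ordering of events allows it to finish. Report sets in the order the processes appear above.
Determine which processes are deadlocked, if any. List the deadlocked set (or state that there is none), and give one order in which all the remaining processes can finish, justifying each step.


Nothing here is deadlocked.
Key observation: no waiting chain loops back on itself — every chain ends at a process that waits on nothing, so everyone eventually runs.
A valid finishing order for the others: P2, P1, P3, P6, P9, P7, P8, P4, P5.
Check, step by step:
  P2 waits on nothing -> runs at once and releases L4
  P1 waits on nothing -> runs at once and releases L13
  run P3 (all its waits — L13 — are resolved); releases L6
  run P6 (all its waits — L6 and L4 — are resolved); releases L12
  run P9 (all its waits — L12 and L4 — are resolved); releases L5
  run P7 (all its waits — L6 — are resolved); releases L19
  run P8 (all its waits — L19 — are resolved); releases L17
  run P4 (all its waits — L17 and L12 — are resolved); releases L1
  run P5 (all its waits — L4 — are resolved); releases L3


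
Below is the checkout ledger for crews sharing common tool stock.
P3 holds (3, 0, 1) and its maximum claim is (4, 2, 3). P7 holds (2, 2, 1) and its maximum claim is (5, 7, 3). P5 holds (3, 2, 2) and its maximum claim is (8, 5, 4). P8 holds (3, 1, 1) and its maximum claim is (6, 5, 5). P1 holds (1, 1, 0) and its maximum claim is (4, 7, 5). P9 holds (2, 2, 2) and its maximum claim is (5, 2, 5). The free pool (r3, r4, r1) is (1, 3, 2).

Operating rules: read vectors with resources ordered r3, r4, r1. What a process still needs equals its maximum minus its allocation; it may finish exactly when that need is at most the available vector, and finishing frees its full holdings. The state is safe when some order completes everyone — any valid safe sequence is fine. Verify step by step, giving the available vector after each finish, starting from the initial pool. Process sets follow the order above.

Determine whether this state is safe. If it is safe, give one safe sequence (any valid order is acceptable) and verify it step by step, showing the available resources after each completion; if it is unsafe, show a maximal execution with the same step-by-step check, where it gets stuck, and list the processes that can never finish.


SAFE — a valid safe sequence is P3, P9, P8, P1, P7, P5.
Key observation: at P3 the run first touches a limit — (1, 2, 2) against (1, 3, 2), exact on a resource it actually requests.
Walking it through:
  pool = (1, 3, 2)
  run P3 (needs (1, 2, 2), free (1, 3, 2)); after release of (3, 0, 1) the pool is (4, 3, 3)
  run P9 (needs (3, 0, 3), free (4, 3, 3)); after release of (2, 2, 2) the pool is (6, 5, 5)
  run P8 (needs (3, 4, 4), free (6, 5, 5)); after release of (3, 1, 1) the pool is (9, 6, 6)
  run P1 (needs (3, 6, 5), free (9, 6, 6)); after release of (1, 1, 0) the pool is (10, 7, 6)
  run P7 (needs (3, 5, 2), free (10, 7, 6)); after release of (2, 2, 1) the pool is (12, 9, 7)
  run P5 (needs (5, 3, 2), free (12, 9, 7)); after release of (3, 2, 2) the pool is (15, 11, 9)


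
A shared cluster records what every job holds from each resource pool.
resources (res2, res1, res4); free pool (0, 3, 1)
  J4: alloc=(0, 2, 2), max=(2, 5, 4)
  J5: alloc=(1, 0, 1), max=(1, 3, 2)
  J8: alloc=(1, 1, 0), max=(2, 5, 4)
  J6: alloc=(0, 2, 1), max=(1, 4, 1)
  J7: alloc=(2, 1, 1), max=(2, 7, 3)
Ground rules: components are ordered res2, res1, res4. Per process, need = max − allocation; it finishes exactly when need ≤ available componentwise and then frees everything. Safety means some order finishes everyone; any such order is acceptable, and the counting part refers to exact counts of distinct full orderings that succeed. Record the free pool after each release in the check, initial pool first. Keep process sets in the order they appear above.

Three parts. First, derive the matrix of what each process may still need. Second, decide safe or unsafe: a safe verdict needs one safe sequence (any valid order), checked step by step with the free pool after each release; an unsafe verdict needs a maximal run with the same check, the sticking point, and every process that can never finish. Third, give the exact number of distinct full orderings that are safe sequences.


(1) Need matrix, components ordered res2, res1, res4:
  J4: (2, 3, 2)
  J5: (0, 3, 1)
  J8: (1, 4, 4)
  J6: (1, 2, 0)
  J7: (0, 6, 2)
(2) UNSAFE.
Key observation: after J5, J6 the pool peaks at (1, 5, 3), and each blocked process is short somewhere: J4 on res2; J8 on res4; J7 on res1.
The run J5, J6 cannot be extended any further. Check, step by step:
  pool = (0, 3, 1)
  J5 needs (0, 3, 1) <= (0, 3, 1) -> finishes; pool += (1, 0, 1) = (1, 3, 2)
  J6 needs (1, 2, 0) <= (1, 3, 2) -> finishes; pool += (0, 2, 1) = (1, 5, 3)
  blocked: J4 wants (2, 3, 2), pool (1, 5, 3) — not enough res2
  blocked: J8 wants (1, 4, 4), pool (1, 5, 3) — not enough res4
  blocked: J7 wants (0, 6, 2), pool (1, 5, 3) — not enough res1
Never able to finish: J4, J8 and J7.
(3) Exactly 0 of the possible complete orderings are safe sequences.


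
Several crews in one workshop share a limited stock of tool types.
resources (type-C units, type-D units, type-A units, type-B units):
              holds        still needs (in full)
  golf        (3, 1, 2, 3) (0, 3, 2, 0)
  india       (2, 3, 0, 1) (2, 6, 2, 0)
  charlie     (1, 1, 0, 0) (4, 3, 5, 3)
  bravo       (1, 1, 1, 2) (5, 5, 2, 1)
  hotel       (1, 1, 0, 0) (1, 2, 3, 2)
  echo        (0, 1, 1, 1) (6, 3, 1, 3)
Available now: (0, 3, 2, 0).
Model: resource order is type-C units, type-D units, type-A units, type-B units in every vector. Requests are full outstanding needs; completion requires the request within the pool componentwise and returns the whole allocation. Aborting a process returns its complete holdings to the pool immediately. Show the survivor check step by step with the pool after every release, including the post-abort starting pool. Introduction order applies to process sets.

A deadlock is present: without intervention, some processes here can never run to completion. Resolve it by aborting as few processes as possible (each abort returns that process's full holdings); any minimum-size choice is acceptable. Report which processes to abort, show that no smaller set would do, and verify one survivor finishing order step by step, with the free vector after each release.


Minimum abort set: india.
Key observation: the deadlocked bravo becomes finishable only because india released (2, 3, 0, 1); it completes at step 2 below.
No smaller set exists: with zero aborts the deadlock remains.
The survivors complete as golf, bravo, charlie, echo, hotel. Verifying each step (starting from the post-abort pool):
  pool = (2, 6, 2, 1)
  golf: need (0, 3, 2, 0) fits (2, 6, 2, 1); releases (3, 1, 2, 3), pool now (5, 7, 4, 4)
  bravo: need (5, 5, 2, 1) fits (5, 7, 4, 4); releases (1, 1, 1, 2), pool now (6, 8, 5, 6)
  charlie: need (4, 3, 5, 3) fits (6, 8, 5, 6); releases (1, 1, 0, 0), pool now (7, 9, 5, 6)
  echo: need (6, 3, 1, 3) fits (7, 9, 5, 6); releases (0, 1, 1, 1), pool now (7, 10, 6, 7)
  hotel: need (1, 2, 3, 2) fits (7, 10, 6, 7); releases (1, 1, 0, 0), pool now (8, 11, 6, 7)


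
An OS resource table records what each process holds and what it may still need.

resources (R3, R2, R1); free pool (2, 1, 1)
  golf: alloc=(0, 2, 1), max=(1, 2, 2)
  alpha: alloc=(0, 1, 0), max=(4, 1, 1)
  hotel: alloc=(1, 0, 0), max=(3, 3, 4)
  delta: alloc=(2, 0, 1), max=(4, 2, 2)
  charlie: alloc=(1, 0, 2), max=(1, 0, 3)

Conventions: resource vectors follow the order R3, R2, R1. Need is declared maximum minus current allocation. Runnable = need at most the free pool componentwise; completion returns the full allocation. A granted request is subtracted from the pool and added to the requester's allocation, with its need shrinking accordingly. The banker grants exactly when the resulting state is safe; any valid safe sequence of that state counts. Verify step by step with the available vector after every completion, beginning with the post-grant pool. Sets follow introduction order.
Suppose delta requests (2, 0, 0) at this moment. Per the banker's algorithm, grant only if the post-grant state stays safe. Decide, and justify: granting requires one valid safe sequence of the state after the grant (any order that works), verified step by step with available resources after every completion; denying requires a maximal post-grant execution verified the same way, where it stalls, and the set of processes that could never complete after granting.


GRANT: granting preserves safety; a valid post-grant sequence is charlie, golf, delta, alpha, hotel.
Key observation: the transfer keeps a workable pool ((0, 1, 1)); charlie starts the safe sequence.
Step-by-step check of the post-grant state:
  pool = (0, 1, 1)
  charlie needs (0, 0, 1) <= (0, 1, 1) -> finishes; pool += (1, 0, 2) = (1, 1, 3)
  golf needs (1, 0, 1) <= (1, 1, 3) -> finishes; pool += (0, 2, 1) = (1, 3, 4)
  delta needs (0, 2, 1) <= (1, 3, 4) -> finishes; pool += (4, 0, 1) = (5, 3, 5)
  alpha needs (4, 0, 1) <= (5, 3, 5) -> finishes; pool += (0, 1, 0) = (5, 4, 5)
  hotel needs (2, 3, 4) <= (5, 4, 5) -> finishes; pool += (1, 0, 0) = (6, 4, 5)


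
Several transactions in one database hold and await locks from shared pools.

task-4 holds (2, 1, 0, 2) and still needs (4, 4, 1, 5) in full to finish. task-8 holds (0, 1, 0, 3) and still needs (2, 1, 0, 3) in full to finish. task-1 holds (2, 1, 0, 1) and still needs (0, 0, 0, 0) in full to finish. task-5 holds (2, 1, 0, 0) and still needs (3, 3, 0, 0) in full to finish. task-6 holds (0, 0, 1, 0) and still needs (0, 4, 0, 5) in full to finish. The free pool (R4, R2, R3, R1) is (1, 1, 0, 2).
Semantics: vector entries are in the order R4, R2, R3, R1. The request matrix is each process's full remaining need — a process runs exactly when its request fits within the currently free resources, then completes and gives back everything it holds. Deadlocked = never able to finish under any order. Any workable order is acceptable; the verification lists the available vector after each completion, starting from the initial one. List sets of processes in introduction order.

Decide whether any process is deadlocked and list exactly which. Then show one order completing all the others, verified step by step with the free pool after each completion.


Nothing here is deadlocked.
Key observation: no deadlock: task-1 fits now, and the freed resources carry the rest through.
The rest can finish in the order task-1, task-8, task-5, task-6, task-4. Verifying each step:
  pool = (1, 1, 0, 2)
  run task-1 (needs (0, 0, 0, 0), free (1, 1, 0, 2)); after release of (2, 1, 0, 1) the pool is (3, 2, 0, 3)
  run task-8 (needs (2, 1, 0, 3), free (3, 2, 0, 3)); after release of (0, 1, 0, 3) the pool is (3, 3, 0, 6)
  run task-5 (needs (3, 3, 0, 0), free (3, 3, 0, 6)); after release of (2, 1, 0, 0) the pool is (5, 4, 0, 6)
  run task-6 (needs (0, 4, 0, 5), free (5, 4, 0, 6)); after release of (0, 0, 1, 0) the pool is (5, 4, 1, 6)
  run task-4 (needs (4, 4, 1, 5), free (5, 4, 1, 6)); after release of (2, 1, 0, 2) the pool is (7, 5, 1, 8)


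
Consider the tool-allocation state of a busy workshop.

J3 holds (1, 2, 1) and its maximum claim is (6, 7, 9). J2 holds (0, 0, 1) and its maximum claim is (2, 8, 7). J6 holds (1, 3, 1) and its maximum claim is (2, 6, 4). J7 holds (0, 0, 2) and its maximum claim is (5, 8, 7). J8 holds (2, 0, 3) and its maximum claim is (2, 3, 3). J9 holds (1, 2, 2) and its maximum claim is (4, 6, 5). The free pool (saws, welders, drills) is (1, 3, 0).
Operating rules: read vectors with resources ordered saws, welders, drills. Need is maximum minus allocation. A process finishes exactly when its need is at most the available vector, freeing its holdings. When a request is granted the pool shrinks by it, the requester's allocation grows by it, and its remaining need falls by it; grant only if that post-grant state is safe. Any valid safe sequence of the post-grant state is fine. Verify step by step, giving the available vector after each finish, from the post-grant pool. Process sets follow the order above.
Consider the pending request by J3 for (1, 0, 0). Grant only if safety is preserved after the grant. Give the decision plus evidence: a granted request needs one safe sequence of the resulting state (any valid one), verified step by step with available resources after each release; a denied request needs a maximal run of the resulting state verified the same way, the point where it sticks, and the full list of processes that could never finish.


DENY. Granting would leave the state unsafe.
Key observation: after J8, J6, J9, J2 the pool peaks at (4, 8, 7), and each blocked process is short somewhere: J3 on drills; J7 on saws.
Pretend the grant happened; the run J8, J6, J9, J2 goes as far as possible. Walking it through:
  pool = (0, 3, 0)
  J8: need (0, 3, 0) fits (0, 3, 0); releases (2, 0, 3), pool now (2, 3, 3)
  J6: need (1, 3, 3) fits (2, 3, 3); releases (1, 3, 1), pool now (3, 6, 4)
  J9: need (3, 4, 3) fits (3, 6, 4); releases (1, 2, 2), pool now (4, 8, 6)
  J2: need (2, 8, 6) fits (4, 8, 6); releases (0, 0, 1), pool now (4, 8, 7)
  J3 cannot run: need (4, 5, 8) vs free (4, 8, 7) (insufficient drills)
  J7 cannot run: need (5, 8, 5) vs free (4, 8, 7) (insufficient saws)
Had the request been granted, J3 and J7 could never finish.


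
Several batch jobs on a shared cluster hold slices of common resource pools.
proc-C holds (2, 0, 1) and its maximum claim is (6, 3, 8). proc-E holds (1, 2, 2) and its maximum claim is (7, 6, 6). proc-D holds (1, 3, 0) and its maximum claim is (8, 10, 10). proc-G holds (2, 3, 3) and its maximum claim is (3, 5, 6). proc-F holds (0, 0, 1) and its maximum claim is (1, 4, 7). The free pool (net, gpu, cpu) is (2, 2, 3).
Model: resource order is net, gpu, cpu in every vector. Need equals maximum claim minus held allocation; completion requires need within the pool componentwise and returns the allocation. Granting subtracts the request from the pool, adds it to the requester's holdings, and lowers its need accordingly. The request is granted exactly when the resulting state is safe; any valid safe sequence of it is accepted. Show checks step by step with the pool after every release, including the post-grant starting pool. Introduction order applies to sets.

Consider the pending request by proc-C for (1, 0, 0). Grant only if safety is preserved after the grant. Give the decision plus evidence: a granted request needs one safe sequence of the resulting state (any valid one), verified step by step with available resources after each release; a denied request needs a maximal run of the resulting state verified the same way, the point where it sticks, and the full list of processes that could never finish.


GRANT: granting preserves safety; a valid post-grant sequence is proc-G, proc-F, proc-C, proc-E, proc-D.
Key observation: (1, 2, 3) free after granting still covers proc-G first, and each release covers the next.
Check on the post-grant state, step by step:
  pool = (1, 2, 3)
  proc-G: need (1, 2, 3) fits (1, 2, 3); releases (2, 3, 3), pool now (3, 5, 6)
  proc-F: need (1, 4, 6) fits (3, 5, 6); releases (0, 0, 1), pool now (3, 5, 7)
  proc-C: need (3, 3, 7) fits (3, 5, 7); releases (3, 0, 1), pool now (6, 5, 8)
  proc-E: need (6, 4, 4) fits (6, 5, 8); releases (1, 2, 2), pool now (7, 7, 10)
  proc-D: need (7, 7, 10) fits (7, 7, 10); releases (1, 3, 0), pool now (8, 10, 10)


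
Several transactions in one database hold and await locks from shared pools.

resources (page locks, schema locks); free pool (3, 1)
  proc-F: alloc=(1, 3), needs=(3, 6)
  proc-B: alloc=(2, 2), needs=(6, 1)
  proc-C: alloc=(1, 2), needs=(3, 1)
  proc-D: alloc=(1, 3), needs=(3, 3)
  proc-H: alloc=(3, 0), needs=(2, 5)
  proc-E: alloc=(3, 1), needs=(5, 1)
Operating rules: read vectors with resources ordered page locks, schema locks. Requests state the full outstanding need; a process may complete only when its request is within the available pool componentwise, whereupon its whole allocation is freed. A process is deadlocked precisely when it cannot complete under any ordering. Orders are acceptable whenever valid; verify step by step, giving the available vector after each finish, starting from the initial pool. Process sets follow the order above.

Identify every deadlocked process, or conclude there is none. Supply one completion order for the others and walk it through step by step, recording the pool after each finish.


No process is deadlocked.
Key observation: there is always a runnable process — proc-C first — so the state unwinds completely.
The rest can finish in the order proc-C, proc-D, proc-F, proc-H, proc-E, proc-B. Verifying each step:
  pool = (3, 1)
  run proc-C (needs (3, 1), free (3, 1)); after release of (1, 2) the pool is (4, 3)
  run proc-D (needs (3, 3), free (4, 3)); after release of (1, 3) the pool is (5, 6)
  run proc-F (needs (3, 6), free (5, 6)); after release of (1, 3) the pool is (6, 9)
  run proc-H (needs (2, 5), free (6, 9)); after release of (3, 0) the pool is (9, 9)
  run proc-E (needs (5, 1), free (9, 9)); after release of (3, 1) the pool is (12, 10)
  run proc-B (needs (6, 1), free (12, 10)); after release of (2, 2) the pool is (14, 12)


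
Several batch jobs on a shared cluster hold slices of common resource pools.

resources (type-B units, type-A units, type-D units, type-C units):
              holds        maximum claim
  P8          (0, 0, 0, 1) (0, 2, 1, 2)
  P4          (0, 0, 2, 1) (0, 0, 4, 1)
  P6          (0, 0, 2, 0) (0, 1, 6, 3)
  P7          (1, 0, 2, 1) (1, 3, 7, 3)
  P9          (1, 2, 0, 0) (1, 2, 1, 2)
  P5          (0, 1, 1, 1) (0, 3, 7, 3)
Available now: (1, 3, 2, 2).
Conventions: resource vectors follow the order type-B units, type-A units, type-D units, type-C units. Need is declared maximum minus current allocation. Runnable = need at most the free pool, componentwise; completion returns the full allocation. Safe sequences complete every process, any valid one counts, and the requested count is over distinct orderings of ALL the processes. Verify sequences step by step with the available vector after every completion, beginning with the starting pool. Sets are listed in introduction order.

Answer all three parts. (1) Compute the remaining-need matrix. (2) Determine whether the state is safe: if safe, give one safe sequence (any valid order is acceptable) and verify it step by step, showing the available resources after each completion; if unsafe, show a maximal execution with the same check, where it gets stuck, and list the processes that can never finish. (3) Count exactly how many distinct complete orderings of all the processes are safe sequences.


(1) Outstanding need per process (order type-B units, type-A units, type-D units, type-C units):
  P8: (0, 2, 1, 1)
  P4: (0, 0, 2, 0)
  P6: (0, 1, 4, 3)
  P7: (0, 3, 5, 2)
  P9: (0, 0, 1, 2)
  P5: (0, 2, 6, 2)
(2) The state is SAFE; one workable sequence: P8, P4, P6, P9, P7, P5.
Key observation: the order's first zero-slack moment is P4 ((0, 0, 2, 0) needed, (1, 3, 2, 3) free — a requested resource with nothing to spare).
Walking it through:
  pool = (1, 3, 2, 2)
  P8: need (0, 2, 1, 1) fits (1, 3, 2, 2); releases (0, 0, 0, 1), pool now (1, 3, 2, 3)
  P4: need (0, 0, 2, 0) fits (1, 3, 2, 3); releases (0, 0, 2, 1), pool now (1, 3, 4, 4)
  P6: need (0, 1, 4, 3) fits (1, 3, 4, 4); releases (0, 0, 2, 0), pool now (1, 3, 6, 4)
  P9: need (0, 0, 1, 2) fits (1, 3, 6, 4); releases (1, 2, 0, 0), pool now (2, 5, 6, 4)
  P7: need (0, 3, 5, 2) fits (2, 5, 6, 4); releases (1, 0, 2, 1), pool now (3, 5, 8, 5)
  P5: need (0, 2, 6, 2) fits (3, 5, 8, 5); releases (0, 1, 1, 1), pool now (3, 6, 9, 6)
(3) Exactly 60 of the possible complete orderings are safe sequences.


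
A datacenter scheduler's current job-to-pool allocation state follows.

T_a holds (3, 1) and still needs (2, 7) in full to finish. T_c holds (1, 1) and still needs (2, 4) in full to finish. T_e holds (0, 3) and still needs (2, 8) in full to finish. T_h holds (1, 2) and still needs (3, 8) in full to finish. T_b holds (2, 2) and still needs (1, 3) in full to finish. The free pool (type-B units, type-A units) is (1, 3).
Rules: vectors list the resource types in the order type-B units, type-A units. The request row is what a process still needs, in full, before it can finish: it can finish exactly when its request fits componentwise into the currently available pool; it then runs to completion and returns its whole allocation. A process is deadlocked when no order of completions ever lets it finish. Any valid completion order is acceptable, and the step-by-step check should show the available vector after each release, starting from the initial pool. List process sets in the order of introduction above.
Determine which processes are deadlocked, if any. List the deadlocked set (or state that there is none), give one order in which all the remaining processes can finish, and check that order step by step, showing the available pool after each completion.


Deadlocked set: T_a, T_e and T_h.
Key observation: T_b, T_c can finish, but then (4, 6) is all there is, and the blocked group's type-A units demands exceed it.
One completion order for the rest: T_b, T_c. Verifying each step:
  pool = (1, 3)
  T_b needs (1, 3) <= (1, 3) -> finishes; pool += (2, 2) = (3, 5)
  T_c needs (2, 4) <= (3, 5) -> finishes; pool += (1, 1) = (4, 6)
The blocked processes can never fit:
  T_a cannot run: need (2, 7) vs free (4, 6) (insufficient type-A units)
  T_e cannot run: need (2, 8) vs free (4, 6) (insufficient type-A units)
  T_h cannot run: need (3, 8) vs free (4, 6) (insufficient type-A units)


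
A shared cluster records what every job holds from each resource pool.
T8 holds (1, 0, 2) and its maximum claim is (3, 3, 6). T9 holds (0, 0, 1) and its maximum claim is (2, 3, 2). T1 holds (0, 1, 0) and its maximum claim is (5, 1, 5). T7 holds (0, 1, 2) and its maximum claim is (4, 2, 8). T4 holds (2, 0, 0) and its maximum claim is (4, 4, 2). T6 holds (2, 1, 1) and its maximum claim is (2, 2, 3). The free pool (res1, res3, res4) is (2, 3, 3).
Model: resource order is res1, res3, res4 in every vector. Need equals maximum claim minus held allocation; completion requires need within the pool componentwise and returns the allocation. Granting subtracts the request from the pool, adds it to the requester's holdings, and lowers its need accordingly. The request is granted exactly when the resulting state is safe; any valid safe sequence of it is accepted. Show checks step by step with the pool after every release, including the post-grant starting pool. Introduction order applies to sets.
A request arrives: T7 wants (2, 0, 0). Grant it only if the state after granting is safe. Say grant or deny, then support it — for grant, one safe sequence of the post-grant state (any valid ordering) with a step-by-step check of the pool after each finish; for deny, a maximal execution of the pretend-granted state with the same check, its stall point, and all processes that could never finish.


GRANT — the state after the grant stays safe, e.g. via T6, T4, T8, T9, T7, T1.
Key observation: granting shrinks the pool to (0, 3, 3), yet T6 still fits and the chain goes through.
Check on the post-grant state, step by step:
  pool = (0, 3, 3)
  run T6 (needs (0, 1, 2), free (0, 3, 3)); after release of (2, 1, 1) the pool is (2, 4, 4)
  run T4 (needs (2, 4, 2), free (2, 4, 4)); after release of (2, 0, 0) the pool is (4, 4, 4)
  run T8 (needs (2, 3, 4), free (4, 4, 4)); after release of (1, 0, 2) the pool is (5, 4, 6)
  run T9 (needs (2, 3, 1), free (5, 4, 6)); after release of (0, 0, 1) the pool is (5, 4, 7)
  run T7 (needs (2, 1, 6), free (5, 4, 7)); after release of (2, 1, 2) the pool is (7, 5, 9)
  run T1 (needs (5, 0, 5), free (7, 5, 9)); after release of (0, 1, 0) the pool is (7, 6, 9)


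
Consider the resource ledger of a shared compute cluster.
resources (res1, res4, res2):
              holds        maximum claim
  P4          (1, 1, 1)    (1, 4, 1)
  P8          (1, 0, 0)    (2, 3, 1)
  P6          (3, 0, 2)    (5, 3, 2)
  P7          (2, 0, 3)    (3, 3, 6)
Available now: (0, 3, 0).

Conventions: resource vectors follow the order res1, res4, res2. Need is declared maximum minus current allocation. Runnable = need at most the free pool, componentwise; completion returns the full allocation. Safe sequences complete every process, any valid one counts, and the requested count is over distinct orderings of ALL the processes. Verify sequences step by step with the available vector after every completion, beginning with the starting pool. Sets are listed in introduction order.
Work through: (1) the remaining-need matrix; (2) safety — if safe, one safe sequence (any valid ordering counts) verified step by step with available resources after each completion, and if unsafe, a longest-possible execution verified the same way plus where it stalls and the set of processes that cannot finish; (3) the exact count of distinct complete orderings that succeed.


(1) Outstanding need per process (order res1, res4, res2):
  P4: (0, 3, 0)
  P8: (1, 3, 1)
  P6: (2, 3, 0)
  P7: (1, 3, 3)
(2) SAFE, for example via the order P4, P8, P6, P7.
Key observation: P4 is the earliest step where a requested resource binds exactly: need (0, 3, 0), pool (0, 3, 0) at its turn.
Verifying each step:
  pool = (0, 3, 0)
  run P4 (needs (0, 3, 0), free (0, 3, 0)); after release of (1, 1, 1) the pool is (1, 4, 1)
  run P8 (needs (1, 3, 1), free (1, 4, 1)); after release of (1, 0, 0) the pool is (2, 4, 1)
  run P6 (needs (2, 3, 0), free (2, 4, 1)); after release of (3, 0, 2) the pool is (5, 4, 3)
  run P7 (needs (1, 3, 3), free (5, 4, 3)); after release of (2, 0, 3) the pool is (7, 4, 6)
(3) The exact count: 1 of the possible complete orderings is a safe sequence.
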